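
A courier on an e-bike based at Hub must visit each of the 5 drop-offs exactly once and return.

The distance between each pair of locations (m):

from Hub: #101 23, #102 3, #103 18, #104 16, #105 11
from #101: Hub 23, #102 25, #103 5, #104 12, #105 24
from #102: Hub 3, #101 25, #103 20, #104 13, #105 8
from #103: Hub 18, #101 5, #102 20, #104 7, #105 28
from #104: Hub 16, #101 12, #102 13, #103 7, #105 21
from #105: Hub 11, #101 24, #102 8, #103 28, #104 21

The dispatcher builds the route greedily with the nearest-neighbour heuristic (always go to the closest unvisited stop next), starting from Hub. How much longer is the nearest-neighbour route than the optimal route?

4 m longer than the optimal tour.

Hub: #102=3, #105=11, #104=16, #103=18, #101=23 ⇒ #102
#102: #105=8, #104=13, #103=20, #101=25 ⇒ #105
#105: #104=21, #101=24, #103=28 ⇒ #104
#104: #103=7, #101=12 ⇒ #103
#103: #101=5 ⇒ #101
NN route Hub → #102 → #105 → #104 → #103 → #101 → Hub costs 67.
Optimal: Hub → #102 → #104 → #103 → #101 → #105 → Hub costs 63 (by enumerating all 60 distinct tours).
Excess = 67 − 63 = 4.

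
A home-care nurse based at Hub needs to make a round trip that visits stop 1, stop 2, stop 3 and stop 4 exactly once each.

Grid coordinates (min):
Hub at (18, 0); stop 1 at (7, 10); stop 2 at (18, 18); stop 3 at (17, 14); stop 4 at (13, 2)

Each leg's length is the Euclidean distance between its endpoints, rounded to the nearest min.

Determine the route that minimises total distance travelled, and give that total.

Minimum total distance: 47 min.

There are 12 distinct closed tours to check (reversals are equivalent).
Hub - stop 1 - stop 2 - stop 3 - stop 4 - Hub: 15+14+4+13+5 = 51
Hub - stop 1 - stop 2 - stop 4 - stop 3 - Hub: 15+14+17+13+14 = 73
Hub - stop 1 - stop 3 - stop 2 - stop 4 - Hub: 15+11+4+17+5 = 52
Hub - stop 1 - stop 3 - stop 4 - stop 2 - Hub: 15+11+13+17+18 = 74
Hub - stop 1 - stop 4 - stop 2 - stop 3 - Hub: 15+10+17+4+14 = 60
Hub - stop 1 - stop 4 - stop 3 - stop 2 - Hub: 15+10+13+4+18 = 60
Hub - stop 2 - stop 1 - stop 3 - stop 4 - Hub: 18+14+11+13+5 = 61
Hub - stop 2 - stop 1 - stop 4 - stop 3 - Hub: 18+14+10+13+14 = 69
Hub - stop 2 - stop 3 - stop 1 - stop 4 - Hub: 18+4+11+10+5 = 48
Hub - stop 2 - stop 4 - stop 1 - stop 3 - Hub: 18+17+10+11+14 = 70
Hub - stop 3 - stop 1 - stop 2 - stop 4 - Hub: 14+11+14+17+5 = 61
Hub - stop 3 - stop 2 - stop 1 - stop 4 - Hub: 14+4+14+10+5 = 47
The minimum is 47.
One optimal route: Hub → stop 3 → stop 2 → stop 1 → stop 4 → Hub (or its reverse).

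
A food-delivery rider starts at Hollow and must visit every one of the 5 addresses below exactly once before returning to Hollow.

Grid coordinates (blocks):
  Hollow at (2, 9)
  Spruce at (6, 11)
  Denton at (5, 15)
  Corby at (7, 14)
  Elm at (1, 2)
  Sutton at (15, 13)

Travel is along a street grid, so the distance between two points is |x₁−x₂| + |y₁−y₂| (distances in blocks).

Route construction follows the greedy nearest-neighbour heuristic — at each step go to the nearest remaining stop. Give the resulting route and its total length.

58 blocks along Hollow → Spruce → Corby → Denton → Sutton → Elm → Hollow.

At Hollow the remaining stops are Spruce 6, Elm 8, Denton 9, Corby 10, Sutton 17; go to Spruce.
At Spruce the remaining stops are Corby 4, Denton 5, Sutton 11, Elm 14; go to Corby.
At Corby the remaining stops are Denton 3, Sutton 9, Elm 18; go to Denton.
At Denton the remaining stops are Sutton 12, Elm 17; go to Sutton.
At Sutton the remaining stops are Elm 25; go to Elm.
Return Elm→Hollow: 8.
Total = 6 + 4 + 3 + 12 + 25 + 8 = 58.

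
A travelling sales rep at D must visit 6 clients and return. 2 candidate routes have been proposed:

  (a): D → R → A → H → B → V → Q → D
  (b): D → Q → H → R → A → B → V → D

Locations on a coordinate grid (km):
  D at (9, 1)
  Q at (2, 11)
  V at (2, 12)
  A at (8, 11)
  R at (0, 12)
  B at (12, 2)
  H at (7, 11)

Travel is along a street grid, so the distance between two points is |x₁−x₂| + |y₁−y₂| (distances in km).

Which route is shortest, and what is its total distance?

(a): 20 + 9 + 1 + 14 + 20 + 1 + 17 = 82
(b): 17 + 5 + 8 + 9 + 13 + 20 + 18 = 90

Shortest is (a), total 82 km.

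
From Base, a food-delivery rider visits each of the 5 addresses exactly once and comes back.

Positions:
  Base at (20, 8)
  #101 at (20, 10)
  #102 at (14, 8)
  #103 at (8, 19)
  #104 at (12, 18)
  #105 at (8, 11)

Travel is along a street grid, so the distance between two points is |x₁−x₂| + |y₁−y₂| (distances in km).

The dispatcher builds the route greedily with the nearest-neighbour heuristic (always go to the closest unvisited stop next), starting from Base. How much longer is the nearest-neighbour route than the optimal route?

4 km longer than the optimal tour.

From Base: #101=2, #102=6, #105=15, #104=18, #103=23 → choose #101 (2).
From #101: #102=8, #105=13, #104=16, #103=21 → choose #102 (8).
From #102: #105=9, #104=12, #103=17 → choose #105 (9).
From #105: #103=8, #104=11 → choose #103 (8).
From #103: #104=5 → choose #104 (5).
NN route Base → #101 → #102 → #105 → #103 → #104 → Base costs 50.
Optimal: Base → #101 → #104 → #103 → #105 → #102 → Base costs 46 (by enumerating all 60 distinct tours).
Excess = 50 − 46 = 4.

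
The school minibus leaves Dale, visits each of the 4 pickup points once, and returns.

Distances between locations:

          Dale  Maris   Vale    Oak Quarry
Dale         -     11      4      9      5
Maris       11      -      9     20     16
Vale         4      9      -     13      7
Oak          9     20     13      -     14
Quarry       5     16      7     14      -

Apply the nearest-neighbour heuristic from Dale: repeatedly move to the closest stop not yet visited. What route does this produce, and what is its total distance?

From Dale: distances to unvisited — Vale=4, Quarry=5, Oak=9, Maris=11. Nearest is Vale (4).
From Vale: distances to unvisited — Quarry=7, Maris=9, Oak=13. Nearest is Quarry (7).
From Quarry: distances to unvisited — Oak=14, Maris=16. Nearest is Oak (14).
From Oak: distances to unvisited — Maris=20. Nearest is Maris (20).
Return Maris→Dale: 11.
Total = 4 + 7 + 14 + 20 + 11 = 56.

Nearest-neighbour total = 56; route Dale → Vale → Quarry → Oak → Maris → Dale.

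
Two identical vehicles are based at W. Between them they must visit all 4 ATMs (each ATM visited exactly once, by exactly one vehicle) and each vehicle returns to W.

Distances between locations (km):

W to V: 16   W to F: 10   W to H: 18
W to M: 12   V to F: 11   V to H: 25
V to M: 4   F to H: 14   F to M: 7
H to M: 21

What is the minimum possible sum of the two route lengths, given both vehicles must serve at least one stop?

Minimum combined distance: 73 km.

Try each way of splitting the stops between the two vehicles (each non-empty) and, for each split, find the best tour for each vehicle:
  {V} + {F, H, M}: 32 + 51 = 83
  {F} + {V, H, M}: 20 + 59 = 79
  {V, F} + {H, M}: 37 + 51 = 88
  {H} + {V, F, M}: 36 + 37 = 73
  {V, H} + {F, M}: 59 + 29 = 88
  {F, H} + {V, M}: 42 + 32 = 74
  … (7 splits in total)
Best: vehicle 1 W → H → W = 36; vehicle 2 W → V → M → F → W = 37; combined 73.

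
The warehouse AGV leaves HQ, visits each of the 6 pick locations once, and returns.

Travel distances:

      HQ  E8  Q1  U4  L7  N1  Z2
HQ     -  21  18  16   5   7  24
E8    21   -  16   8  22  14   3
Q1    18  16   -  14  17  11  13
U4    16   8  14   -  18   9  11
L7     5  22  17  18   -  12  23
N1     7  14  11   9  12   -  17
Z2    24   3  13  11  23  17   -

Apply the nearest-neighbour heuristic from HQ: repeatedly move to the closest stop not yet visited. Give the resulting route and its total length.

From HQ: distances to unvisited — L7=5, N1=7, U4=16, Q1=18, E8=21, Z2=24. Nearest is L7 (5).
From L7: distances to unvisited — N1=12, Q1=17, U4=18, E8=22, Z2=23. Nearest is N1 (12).
From N1: distances to unvisited — U4=9, Q1=11, E8=14, Z2=17. Nearest is U4 (9).
From U4: distances to unvisited — E8=8, Z2=11, Q1=14. Nearest is E8 (8).
From E8: distances to unvisited — Z2=3, Q1=16. Nearest is Z2 (3).
From Z2: distances to unvisited — Q1=13. Nearest is Q1 (13).
Return Q1→HQ: 18.
Total = 5 + 12 + 9 + 8 + 3 + 13 + 18 = 68.

Nearest-neighbour total = 68; route HQ → L7 → N1 → U4 → E8 → Z2 → Q1 → HQ.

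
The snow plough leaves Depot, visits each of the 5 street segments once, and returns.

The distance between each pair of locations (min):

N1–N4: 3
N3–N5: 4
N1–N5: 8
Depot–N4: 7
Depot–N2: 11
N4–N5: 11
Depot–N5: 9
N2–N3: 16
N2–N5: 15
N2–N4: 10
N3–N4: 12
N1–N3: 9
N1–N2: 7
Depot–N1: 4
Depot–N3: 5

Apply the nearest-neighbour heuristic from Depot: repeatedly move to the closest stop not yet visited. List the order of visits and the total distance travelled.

Nearest-neighbour total = 41 min; route Depot → N1 → N4 → N2 → N5 → N3 → Depot.

At Depot the remaining stops are N1 4, N3 5, N4 7, N5 9, N2 11; go to N1.
At N1 the remaining stops are N4 3, N2 7, N5 8, N3 9; go to N4.
At N4 the remaining stops are N2 10, N5 11, N3 12; go to N2.
At N2 the remaining stops are N5 15, N3 16; go to N5.
At N5 the remaining stops are N3 4; go to N3.
Return N3→Depot: 5.
Total = 4 + 3 + 10 + 15 + 4 + 5 = 41.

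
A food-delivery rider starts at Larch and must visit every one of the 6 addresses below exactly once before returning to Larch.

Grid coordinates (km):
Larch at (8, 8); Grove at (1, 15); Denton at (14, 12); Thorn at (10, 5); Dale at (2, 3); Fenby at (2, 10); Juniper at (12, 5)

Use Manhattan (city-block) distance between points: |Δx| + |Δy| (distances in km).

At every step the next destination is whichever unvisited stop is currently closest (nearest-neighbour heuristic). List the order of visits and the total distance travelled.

At Larch the remaining stops are Thorn 5, Juniper 7, Fenby 8, Denton 10, Dale 11, Grove 14; go to Thorn.
At Thorn the remaining stops are Juniper 2, Dale 10, Denton 11, Fenby 13, Grove 19; go to Juniper.
At Juniper the remaining stops are Denton 9, Dale 12, Fenby 15, Grove 21; go to Denton.
At Denton the remaining stops are Fenby 14, Grove 16, Dale 21; go to Fenby.
At Fenby the remaining stops are Grove 6, Dale 7; go to Grove.
At Grove the remaining stops are Dale 13; go to Dale.
Return Dale→Larch: 11.
Total = 5 + 2 + 9 + 14 + 6 + 13 + 11 = 60.

60 km along Larch → Thorn → Juniper → Denton → Fenby → Grove → Dale → Larch.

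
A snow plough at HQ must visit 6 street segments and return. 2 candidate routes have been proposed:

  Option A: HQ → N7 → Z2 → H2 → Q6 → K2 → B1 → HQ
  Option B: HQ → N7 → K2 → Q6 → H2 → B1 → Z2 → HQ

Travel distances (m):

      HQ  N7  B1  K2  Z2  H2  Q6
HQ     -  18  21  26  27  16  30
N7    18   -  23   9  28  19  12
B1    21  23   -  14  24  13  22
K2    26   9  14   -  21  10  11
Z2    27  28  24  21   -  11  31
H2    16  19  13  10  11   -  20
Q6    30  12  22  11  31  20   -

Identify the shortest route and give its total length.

Option A: 18 + 28 + 11 + 20 + 11 + 14 + 21 = 123
Option B: 18 + 9 + 11 + 20 + 13 + 24 + 27 = 122

122 m — Option B is the shortest.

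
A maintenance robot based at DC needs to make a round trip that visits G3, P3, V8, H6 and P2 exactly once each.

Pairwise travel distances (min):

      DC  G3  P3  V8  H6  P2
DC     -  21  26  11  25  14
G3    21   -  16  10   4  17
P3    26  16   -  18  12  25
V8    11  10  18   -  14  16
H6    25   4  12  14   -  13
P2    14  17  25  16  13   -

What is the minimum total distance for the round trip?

There are 60 distinct closed tours to check (reversals are equivalent).
DC → G3 → P3 → V8 → H6 → P2 → DC: 21+16+18+14+13+14 = 96
DC → G3 → P3 → V8 → P2 → H6 → DC: 21+16+18+16+13+25 = 109
DC → G3 → P3 → H6 → V8 → P2 → DC: 21+16+12+14+16+14 = 93
DC → G3 → P3 → H6 → P2 → V8 → DC: 21+16+12+13+16+11 = 89
DC → G3 → P3 → P2 → V8 → H6 → DC: 21+16+25+16+14+25 = 117
DC → G3 → P3 → P2 → H6 → V8 → DC: 21+16+25+13+14+11 = 100
DC → G3 → V8 → P3 → H6 → P2 → DC: 21+10+18+12+13+14 = 88
DC → G3 → V8 → P3 → P2 → H6 → DC: 21+10+18+25+13+25 = 112
DC → G3 → V8 → H6 → P3 → P2 → DC: 21+10+14+12+25+14 = 96
DC → G3 → V8 → H6 → P2 → P3 → DC: 21+10+14+13+25+26 = 109
DC → G3 → V8 → P2 → P3 → H6 → DC: 21+10+16+25+12+25 = 109
DC → G3 → V8 → P2 → H6 → P3 → DC: 21+10+16+13+12+26 = 98
DC → G3 → H6 → P3 → V8 → P2 → DC: 21+4+12+18+16+14 = 85
DC → G3 → H6 → P3 → P2 → V8 → DC: 21+4+12+25+16+11 = 89
… (46 more)
DC → V8 → G3 → P3 → H6 → P2 → DC: 11+10+16+12+13+14 = 76  ← best
The minimum is 76.
One optimal route: DC → V8 → G3 → P3 → H6 → P2 → DC (or its reverse).

76 min — the shortest possible round trip.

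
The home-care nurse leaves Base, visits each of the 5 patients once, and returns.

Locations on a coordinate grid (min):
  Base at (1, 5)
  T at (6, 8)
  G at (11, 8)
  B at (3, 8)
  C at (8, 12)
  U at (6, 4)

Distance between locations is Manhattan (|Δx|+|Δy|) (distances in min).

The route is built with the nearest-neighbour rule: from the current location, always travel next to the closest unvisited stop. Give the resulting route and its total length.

42 min along Base → B → T → U → G → C → Base.

Base → [B:5 / U:6 / T:8 / G:13 / C:14] → B (5)
B → [T:3 / U:7 / G:8 / C:9] → T (3)
T → [U:4 / G:5 / C:6] → U (4)
U → [G:9 / C:10] → G (9)
G → [C:7] → C (7)
Return C→Base: 14.
Total = 5 + 3 + 4 + 9 + 7 + 14 = 42.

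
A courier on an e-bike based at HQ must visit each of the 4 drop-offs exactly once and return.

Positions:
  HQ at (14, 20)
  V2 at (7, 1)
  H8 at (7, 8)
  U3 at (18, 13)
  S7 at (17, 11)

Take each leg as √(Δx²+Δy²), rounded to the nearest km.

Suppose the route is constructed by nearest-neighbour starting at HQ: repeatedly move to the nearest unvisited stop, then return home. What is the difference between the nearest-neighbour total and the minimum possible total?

From HQ: U3=8, S7=9, H8=14, V2=20 → choose U3 (8).
From U3: S7=2, H8=12, V2=16 → choose S7 (2).
From S7: H8=10, V2=14 → choose H8 (10).
From H8: V2=7 → choose V2 (7).
NN route HQ → U3 → S7 → H8 → V2 → HQ costs 47.
Optimal: HQ → H8 → V2 → S7 → U3 → HQ costs 45 (by enumerating all 12 distinct tours).
Excess = 47 − 45 = 2.

Excess over optimum: 2 km.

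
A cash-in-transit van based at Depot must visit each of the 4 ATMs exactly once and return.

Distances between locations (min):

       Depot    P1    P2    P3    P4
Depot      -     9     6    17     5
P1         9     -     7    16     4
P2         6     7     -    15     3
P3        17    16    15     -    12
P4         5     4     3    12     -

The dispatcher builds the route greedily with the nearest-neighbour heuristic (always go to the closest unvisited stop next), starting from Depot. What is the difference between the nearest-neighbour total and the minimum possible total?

Depot: P4=5, P2=6, P1=9, P3=17 ⇒ P4
P4: P2=3, P1=4, P3=12 ⇒ P2
P2: P1=7, P3=15 ⇒ P1
P1: P3=16 ⇒ P3
NN route Depot → P4 → P2 → P1 → P3 → Depot costs 48.
Optimal: Depot → P1 → P3 → P4 → P2 → Depot costs 46 (by enumerating all 12 distinct tours).
Excess = 48 − 46 = 2.

Excess over optimum: 2 min.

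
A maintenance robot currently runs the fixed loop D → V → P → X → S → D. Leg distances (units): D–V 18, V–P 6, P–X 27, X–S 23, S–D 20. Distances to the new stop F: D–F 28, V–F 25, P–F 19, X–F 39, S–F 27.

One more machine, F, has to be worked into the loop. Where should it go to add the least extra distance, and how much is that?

Insertion cost between consecutive stops i–j is d(i,F) + d(F,j) − d(i,j):
  between D and V: 28 + 25 − 18 = 35
  between V and P: 25 + 19 − 6 = 38
  between P and X: 19 + 39 − 27 = 31
  between X and S: 39 + 27 − 23 = 43
  between S and D: 27 + 28 − 20 = 35
Cheapest insertion is between P and X, adding 31.
New total = 94 + 31 = 125.

+31 — insert F between P and X.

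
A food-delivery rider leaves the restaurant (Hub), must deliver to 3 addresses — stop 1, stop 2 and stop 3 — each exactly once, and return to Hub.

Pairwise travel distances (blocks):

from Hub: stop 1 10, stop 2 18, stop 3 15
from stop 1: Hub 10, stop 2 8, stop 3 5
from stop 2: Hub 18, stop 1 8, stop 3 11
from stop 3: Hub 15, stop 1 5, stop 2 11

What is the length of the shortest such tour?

Shortest round trip = 44 blocks.

Hub - stop 1 - stop 2 - stop 3 - Hub: 10+8+11+15 = 44
Hub - stop 1 - stop 3 - stop 2 - Hub: 10+5+11+18 = 44
Hub - stop 2 - stop 1 - stop 3 - Hub: 18+8+5+15 = 46
The minimum is 44.
One optimal route: Hub → stop 1 → stop 2 → stop 3 → Hub (or its reverse).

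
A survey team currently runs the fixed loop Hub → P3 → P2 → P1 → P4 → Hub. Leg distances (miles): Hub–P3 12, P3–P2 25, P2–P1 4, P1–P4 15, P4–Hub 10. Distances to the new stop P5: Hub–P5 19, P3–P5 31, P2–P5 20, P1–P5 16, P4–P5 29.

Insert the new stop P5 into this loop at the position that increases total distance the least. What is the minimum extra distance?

Minimum extra distance: 26 miles, inserting P5 between P3 and P2.

Insertion cost between consecutive stops i–j is d(i,P5) + d(P5,j) − d(i,j):
  between Hub and P3: 19 + 31 − 12 = 38
  between P3 and P2: 31 + 20 − 25 = 26
  between P2 and P1: 20 + 16 − 4 = 32
  between P1 and P4: 16 + 29 − 15 = 30
  between P4 and Hub: 29 + 19 − 10 = 38
Cheapest insertion is between P3 and P2, adding 26.
New total = 66 + 26 = 92.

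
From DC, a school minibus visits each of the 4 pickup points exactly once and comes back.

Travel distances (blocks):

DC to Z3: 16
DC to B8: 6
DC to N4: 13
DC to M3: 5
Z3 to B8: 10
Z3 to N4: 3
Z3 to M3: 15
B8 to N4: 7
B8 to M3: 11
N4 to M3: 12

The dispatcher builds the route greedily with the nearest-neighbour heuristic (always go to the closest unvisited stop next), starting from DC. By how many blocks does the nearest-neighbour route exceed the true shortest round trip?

DC: M3=5, B8=6, N4=13, Z3=16 ⇒ M3
M3: B8=11, N4=12, Z3=15 ⇒ B8
B8: N4=7, Z3=10 ⇒ N4
N4: Z3=3 ⇒ Z3
NN route DC → M3 → B8 → N4 → Z3 → DC costs 42.
Optimal: DC → B8 → Z3 → N4 → M3 → DC costs 36 (by enumerating all 12 distinct tours).
Excess = 42 − 36 = 6.

Excess over optimum: 6 blocks.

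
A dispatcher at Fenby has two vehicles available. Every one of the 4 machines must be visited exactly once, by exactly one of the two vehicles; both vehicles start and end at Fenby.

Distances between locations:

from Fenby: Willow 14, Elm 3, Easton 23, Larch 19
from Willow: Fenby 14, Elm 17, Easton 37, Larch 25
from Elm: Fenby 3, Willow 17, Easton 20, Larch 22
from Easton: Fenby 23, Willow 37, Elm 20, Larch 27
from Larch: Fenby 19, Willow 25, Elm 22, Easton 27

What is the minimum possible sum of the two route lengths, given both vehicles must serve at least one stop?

95 — the smallest possible combined total.

Check every non-empty split of the stops between the two vehicles; for each half take its own optimal tour:
  {Willow} + {Elm, Easton, Larch}: 28 + 69 = 97
  {Elm} + {Willow, Easton, Larch}: 6 + 89 = 95
  {Willow, Elm} + {Easton, Larch}: 34 + 69 = 103
  {Easton} + {Willow, Elm, Larch}: 46 + 64 = 110
  {Willow, Easton} + {Elm, Larch}: 74 + 44 = 118
  {Elm, Easton} + {Willow, Larch}: 46 + 58 = 104
  … (7 splits in total)
Best: vehicle 1 Fenby → Elm → Fenby = 6; vehicle 2 Fenby → Willow → Larch → Easton → Fenby = 89; combined 95.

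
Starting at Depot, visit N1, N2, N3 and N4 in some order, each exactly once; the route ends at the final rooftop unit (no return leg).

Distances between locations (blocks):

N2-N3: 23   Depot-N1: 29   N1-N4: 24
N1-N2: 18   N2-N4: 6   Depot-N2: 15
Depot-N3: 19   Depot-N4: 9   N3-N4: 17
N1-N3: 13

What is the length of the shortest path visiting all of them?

Shortest open route: 46 blocks.

There are 4! = 24 possible orderings.
Depot - N1 - N2 - N3 - N4: 29+18+23+17 = 87
Depot - N1 - N2 - N4 - N3: 29+18+6+17 = 70
Depot - N1 - N3 - N2 - N4: 29+13+23+6 = 71
Depot - N1 - N3 - N4 - N2: 29+13+17+6 = 65
Depot - N1 - N4 - N2 - N3: 29+24+6+23 = 82
Depot - N1 - N4 - N3 - N2: 29+24+17+23 = 93
Depot - N2 - N1 - N3 - N4: 15+18+13+17 = 63
Depot - N2 - N1 - N4 - N3: 15+18+24+17 = 74
Depot - N2 - N3 - N1 - N4: 15+23+13+24 = 75
Depot - N2 - N3 - N4 - N1: 15+23+17+24 = 79
Depot - N2 - N4 - N1 - N3: 15+6+24+13 = 58
Depot - N2 - N4 - N3 - N1: 15+6+17+13 = 51
Depot - N3 - N1 - N2 - N4: 19+13+18+6 = 56
Depot - N3 - N1 - N4 - N2: 19+13+24+6 = 62
… (10 more)
Depot - N4 - N2 - N1 - N3: 9+6+18+13 = 46  ← best
The minimum is 46.
One shortest path: Depot → N4 → N2 → N1 → N3.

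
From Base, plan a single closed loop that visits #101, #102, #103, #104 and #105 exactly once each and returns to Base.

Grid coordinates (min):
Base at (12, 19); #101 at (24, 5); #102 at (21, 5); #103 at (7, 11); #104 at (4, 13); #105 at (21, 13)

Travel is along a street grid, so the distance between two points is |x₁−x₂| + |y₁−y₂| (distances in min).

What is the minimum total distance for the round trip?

Shortest round trip = 68 min.

Base → #101 → #102 → #103 → #104 → #105 → Base: 26+3+20+5+17+15 = 86
Base → #101 → #102 → #103 → #105 → #104 → Base: 26+3+20+16+17+14 = 96
Base → #101 → #102 → #104 → #103 → #105 → Base: 26+3+25+5+16+15 = 90
Base → #101 → #102 → #104 → #105 → #103 → Base: 26+3+25+17+16+13 = 100
Base → #101 → #102 → #105 → #103 → #104 → Base: 26+3+8+16+5+14 = 72
Base → #101 → #102 → #105 → #104 → #103 → Base: 26+3+8+17+5+13 = 72
Base → #101 → #103 → #102 → #104 → #105 → Base: 26+23+20+25+17+15 = 126
Base → #101 → #103 → #102 → #105 → #104 → Base: 26+23+20+8+17+14 = 108
Base → #101 → #103 → #104 → #102 → #105 → Base: 26+23+5+25+8+15 = 102
Base → #101 → #103 → #104 → #105 → #102 → Base: 26+23+5+17+8+23 = 102
Base → #101 → #103 → #105 → #102 → #104 → Base: 26+23+16+8+25+14 = 112
Base → #101 → #103 → #105 → #104 → #102 → Base: 26+23+16+17+25+23 = 130
Base → #101 → #104 → #102 → #103 → #105 → Base: 26+28+25+20+16+15 = 130
Base → #101 → #104 → #102 → #105 → #103 → Base: 26+28+25+8+16+13 = 116
… (46 more)
Base → #104 → #103 → #101 → #102 → #105 → Base: 14+5+23+3+8+15 = 68  ← best
The minimum is 68.
One optimal route: Base → #104 → #103 → #101 → #102 → #105 → Base (or its reverse).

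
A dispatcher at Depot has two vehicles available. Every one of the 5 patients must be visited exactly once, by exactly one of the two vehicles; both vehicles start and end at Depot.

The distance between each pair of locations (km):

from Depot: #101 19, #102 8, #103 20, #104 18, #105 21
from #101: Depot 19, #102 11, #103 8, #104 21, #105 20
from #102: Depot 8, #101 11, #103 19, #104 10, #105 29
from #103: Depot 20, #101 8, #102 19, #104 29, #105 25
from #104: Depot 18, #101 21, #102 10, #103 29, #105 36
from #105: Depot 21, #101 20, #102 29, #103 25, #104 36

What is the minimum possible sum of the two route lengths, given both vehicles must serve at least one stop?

Try each way of splitting the stops between the two vehicles (each non-empty) and, for each split, find the best tour for each vehicle:
  {#101} + {#102, #103, #104, #105}: 38 + 93 = 131
  {#102} + {#101, #103, #104, #105}: 16 + 93 = 109
  {#101, #102} + {#103, #104, #105}: 38 + 93 = 131
  {#103} + {#101, #102, #104, #105}: 40 + 80 = 120
  {#101, #103} + {#102, #104, #105}: 47 + 75 = 122
  {#102, #103} + {#101, #104, #105}: 47 + 80 = 127
  … (15 splits in total)
  {#102, #104} + {#101, #103, #105}: 36 + 69 = 105  ← best
Best: vehicle 1 Depot → #102 → #104 → Depot = 36; vehicle 2 Depot → #103 → #101 → #105 → Depot = 69; combined 105.

Minimum combined distance: 105 km.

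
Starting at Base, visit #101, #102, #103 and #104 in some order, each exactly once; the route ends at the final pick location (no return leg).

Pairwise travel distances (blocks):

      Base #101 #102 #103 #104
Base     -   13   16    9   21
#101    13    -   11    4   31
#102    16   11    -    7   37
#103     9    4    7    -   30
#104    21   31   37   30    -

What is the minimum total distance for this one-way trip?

58 blocks — the minimum one-way total.

There are 4! = 24 possible orderings.
Base→#101→#102→#103→#104: 13+11+7+30 = 61
Base→#101→#102→#104→#103: 13+11+37+30 = 91
Base→#101→#103→#102→#104: 13+4+7+37 = 61
Base→#101→#103→#104→#102: 13+4+30+37 = 84
Base→#101→#104→#102→#103: 13+31+37+7 = 88
Base→#101→#104→#103→#102: 13+31+30+7 = 81
Base→#102→#101→#103→#104: 16+11+4+30 = 61
Base→#102→#101→#104→#103: 16+11+31+30 = 88
Base→#102→#103→#101→#104: 16+7+4+31 = 58
Base→#102→#103→#104→#101: 16+7+30+31 = 84
Base→#102→#104→#101→#103: 16+37+31+4 = 88
Base→#102→#104→#103→#101: 16+37+30+4 = 87
Base→#103→#101→#102→#104: 9+4+11+37 = 61
Base→#103→#101→#104→#102: 9+4+31+37 = 81
… (10 more)
The minimum is 58.
One shortest path: Base → #102 → #103 → #101 → #104.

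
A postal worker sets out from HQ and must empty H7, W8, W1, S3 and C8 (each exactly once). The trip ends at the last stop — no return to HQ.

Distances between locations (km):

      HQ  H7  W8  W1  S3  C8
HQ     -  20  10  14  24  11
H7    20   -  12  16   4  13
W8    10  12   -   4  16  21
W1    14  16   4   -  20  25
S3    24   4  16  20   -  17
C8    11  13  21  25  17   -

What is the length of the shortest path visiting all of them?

There are 5! = 120 possible orderings.
HQ→H7→W8→W1→S3→C8: 20+12+4+20+17 = 73
HQ→H7→W8→W1→C8→S3: 20+12+4+25+17 = 78
HQ→H7→W8→S3→W1→C8: 20+12+16+20+25 = 93
HQ→H7→W8→S3→C8→W1: 20+12+16+17+25 = 90
HQ→H7→W8→C8→W1→S3: 20+12+21+25+20 = 98
HQ→H7→W8→C8→S3→W1: 20+12+21+17+20 = 90
HQ→H7→W1→W8→S3→C8: 20+16+4+16+17 = 73
HQ→H7→W1→W8→C8→S3: 20+16+4+21+17 = 78
HQ→H7→W1→S3→W8→C8: 20+16+20+16+21 = 93
HQ→H7→W1→S3→C8→W8: 20+16+20+17+21 = 94
HQ→H7→W1→C8→W8→S3: 20+16+25+21+16 = 98
HQ→H7→W1→C8→S3→W8: 20+16+25+17+16 = 94
HQ→H7→S3→W8→W1→C8: 20+4+16+4+25 = 69
HQ→H7→S3→W8→C8→W1: 20+4+16+21+25 = 86
… (106 more)
HQ→C8→H7→S3→W8→W1: 11+13+4+16+4 = 48  ← best
The minimum is 48.
One shortest path: HQ → C8 → H7 → S3 → W8 → W1.

Minimum one-way distance = 48 km.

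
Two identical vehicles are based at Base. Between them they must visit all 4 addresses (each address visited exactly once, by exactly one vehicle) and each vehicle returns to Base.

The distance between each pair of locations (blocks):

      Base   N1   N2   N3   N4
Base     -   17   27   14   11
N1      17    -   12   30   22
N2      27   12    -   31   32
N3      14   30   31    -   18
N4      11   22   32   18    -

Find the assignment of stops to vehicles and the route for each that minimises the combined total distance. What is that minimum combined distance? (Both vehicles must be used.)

Try each way of splitting the stops between the two vehicles (each non-empty) and, for each split, find the best tour for each vehicle:
  {N1} + {N2, N3, N4}: 34 + 87 = 121
  {N2} + {N1, N3, N4}: 54 + 71 = 125
  {N1, N2} + {N3, N4}: 56 + 43 = 99
  {N3} + {N1, N2, N4}: 28 + 72 = 100
  {N1, N3} + {N2, N4}: 61 + 70 = 131
  {N2, N3} + {N1, N4}: 72 + 50 = 122
  … (7 splits in total)
  {N1, N2, N3} + {N4}: 74 + 22 = 96  ← best
Best: vehicle 1 Base → N1 → N2 → N3 → Base = 74; vehicle 2 Base → N4 → Base = 22; combined 96.

96 blocks — the smallest possible combined total.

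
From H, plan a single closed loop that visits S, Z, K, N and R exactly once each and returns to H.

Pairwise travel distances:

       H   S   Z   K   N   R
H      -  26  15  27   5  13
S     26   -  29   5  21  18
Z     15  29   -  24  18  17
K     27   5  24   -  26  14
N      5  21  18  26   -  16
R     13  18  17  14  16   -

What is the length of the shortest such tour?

Shortest round trip = 77.

There are 60 distinct closed tours to check (reversals are equivalent).
H→S→Z→K→N→R→H: 26+29+24+26+16+13 = 134
H→S→Z→K→R→N→H: 26+29+24+14+16+5 = 114
H→S→Z→N→K→R→H: 26+29+18+26+14+13 = 126
H→S→Z→N→R→K→H: 26+29+18+16+14+27 = 130
H→S→Z→R→K→N→H: 26+29+17+14+26+5 = 117
H→S→Z→R→N→K→H: 26+29+17+16+26+27 = 141
H→S→K→Z→N→R→H: 26+5+24+18+16+13 = 102
H→S→K→Z→R→N→H: 26+5+24+17+16+5 = 93
H→S→K→N→Z→R→H: 26+5+26+18+17+13 = 105
H→S→K→N→R→Z→H: 26+5+26+16+17+15 = 105
H→S→K→R→Z→N→H: 26+5+14+17+18+5 = 85
H→S→K→R→N→Z→H: 26+5+14+16+18+15 = 94
H→S→N→Z→K→R→H: 26+21+18+24+14+13 = 116
H→S→N→Z→R→K→H: 26+21+18+17+14+27 = 123
… (46 more)
H→Z→R→K→S→N→H: 15+17+14+5+21+5 = 77  ← best
The minimum is 77.
One optimal route: H → Z → R → K → S → N → H (or its reverse).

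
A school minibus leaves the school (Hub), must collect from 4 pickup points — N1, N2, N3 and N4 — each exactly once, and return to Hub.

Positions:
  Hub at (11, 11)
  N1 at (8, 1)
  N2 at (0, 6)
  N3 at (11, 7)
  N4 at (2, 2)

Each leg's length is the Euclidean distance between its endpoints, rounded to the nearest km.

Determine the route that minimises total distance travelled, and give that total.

There are 12 distinct closed tours to check (reversals are equivalent).
Hub - N1 - N2 - N3 - N4 - Hub: 10+9+11+10+13 = 53
Hub - N1 - N2 - N4 - N3 - Hub: 10+9+4+10+4 = 37
Hub - N1 - N3 - N2 - N4 - Hub: 10+7+11+4+13 = 45
Hub - N1 - N3 - N4 - N2 - Hub: 10+7+10+4+12 = 43
Hub - N1 - N4 - N2 - N3 - Hub: 10+6+4+11+4 = 35
Hub - N1 - N4 - N3 - N2 - Hub: 10+6+10+11+12 = 49
Hub - N2 - N1 - N3 - N4 - Hub: 12+9+7+10+13 = 51
Hub - N2 - N1 - N4 - N3 - Hub: 12+9+6+10+4 = 41
Hub - N2 - N3 - N1 - N4 - Hub: 12+11+7+6+13 = 49
Hub - N2 - N4 - N1 - N3 - Hub: 12+4+6+7+4 = 33
Hub - N3 - N1 - N2 - N4 - Hub: 4+7+9+4+13 = 37
Hub - N3 - N2 - N1 - N4 - Hub: 4+11+9+6+13 = 43
The minimum is 33.
One optimal route: Hub → N2 → N4 → N1 → N3 → Hub (or its reverse).

Shortest round trip = 33 km.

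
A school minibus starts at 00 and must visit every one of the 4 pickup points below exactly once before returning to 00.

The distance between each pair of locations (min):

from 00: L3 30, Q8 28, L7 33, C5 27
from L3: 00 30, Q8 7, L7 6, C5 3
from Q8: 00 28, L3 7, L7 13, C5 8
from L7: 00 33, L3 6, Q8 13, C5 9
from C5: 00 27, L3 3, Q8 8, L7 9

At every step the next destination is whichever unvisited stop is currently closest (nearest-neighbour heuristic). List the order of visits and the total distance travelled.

At 00 the remaining stops are C5 27, Q8 28, L3 30, L7 33; go to C5.
At C5 the remaining stops are L3 3, Q8 8, L7 9; go to L3.
At L3 the remaining stops are L7 6, Q8 7; go to L7.
At L7 the remaining stops are Q8 13; go to Q8.
Return Q8→00: 28.
Total = 27 + 3 + 6 + 13 + 28 = 77.

Total distance 77 min via the nearest-neighbour route 00 → C5 → L3 → L7 → Q8 → 00.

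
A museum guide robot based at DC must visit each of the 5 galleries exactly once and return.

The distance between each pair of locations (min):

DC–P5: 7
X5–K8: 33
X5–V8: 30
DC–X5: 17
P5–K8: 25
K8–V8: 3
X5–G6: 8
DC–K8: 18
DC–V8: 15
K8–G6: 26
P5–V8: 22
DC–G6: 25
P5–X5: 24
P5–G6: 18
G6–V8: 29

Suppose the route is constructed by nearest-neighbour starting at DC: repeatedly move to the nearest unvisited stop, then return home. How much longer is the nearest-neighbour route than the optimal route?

Excess over optimum: 1 min.

DC: P5=7, V8=15, X5=17, K8=18, G6=25 ⇒ P5
P5: G6=18, V8=22, X5=24, K8=25 ⇒ G6
G6: X5=8, K8=26, V8=29 ⇒ X5
X5: V8=30, K8=33 ⇒ V8
V8: K8=3 ⇒ K8
NN route DC → P5 → G6 → X5 → V8 → K8 → DC costs 84.
Optimal: DC → P5 → X5 → G6 → K8 → V8 → DC costs 83 (by enumerating all 60 distinct tours).
Excess = 84 − 83 = 1.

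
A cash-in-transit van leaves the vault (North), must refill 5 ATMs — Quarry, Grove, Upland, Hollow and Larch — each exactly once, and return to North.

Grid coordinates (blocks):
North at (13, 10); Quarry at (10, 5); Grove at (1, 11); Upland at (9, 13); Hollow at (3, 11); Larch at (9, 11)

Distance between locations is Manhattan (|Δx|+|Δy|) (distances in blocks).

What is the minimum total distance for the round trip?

Shortest round trip = 40 blocks.

There are 60 distinct closed tours to check (reversals are equivalent).
North - Quarry - Grove - Upland - Hollow - Larch - North: 8+15+10+8+6+5 = 52
North - Quarry - Grove - Upland - Larch - Hollow - North: 8+15+10+2+6+11 = 52
North - Quarry - Grove - Hollow - Upland - Larch - North: 8+15+2+8+2+5 = 40
North - Quarry - Grove - Hollow - Larch - Upland - North: 8+15+2+6+2+7 = 40
North - Quarry - Grove - Larch - Upland - Hollow - North: 8+15+8+2+8+11 = 52
North - Quarry - Grove - Larch - Hollow - Upland - North: 8+15+8+6+8+7 = 52
North - Quarry - Upland - Grove - Hollow - Larch - North: 8+9+10+2+6+5 = 40
North - Quarry - Upland - Grove - Larch - Hollow - North: 8+9+10+8+6+11 = 52
North - Quarry - Upland - Hollow - Grove - Larch - North: 8+9+8+2+8+5 = 40
North - Quarry - Upland - Hollow - Larch - Grove - North: 8+9+8+6+8+13 = 52
North - Quarry - Upland - Larch - Grove - Hollow - North: 8+9+2+8+2+11 = 40
North - Quarry - Upland - Larch - Hollow - Grove - North: 8+9+2+6+2+13 = 40
North - Quarry - Hollow - Grove - Upland - Larch - North: 8+13+2+10+2+5 = 40
North - Quarry - Hollow - Grove - Larch - Upland - North: 8+13+2+8+2+7 = 40
… (46 more)
The minimum is 40.
One optimal route: North → Quarry → Grove → Hollow → Upland → Larch → North (or its reverse).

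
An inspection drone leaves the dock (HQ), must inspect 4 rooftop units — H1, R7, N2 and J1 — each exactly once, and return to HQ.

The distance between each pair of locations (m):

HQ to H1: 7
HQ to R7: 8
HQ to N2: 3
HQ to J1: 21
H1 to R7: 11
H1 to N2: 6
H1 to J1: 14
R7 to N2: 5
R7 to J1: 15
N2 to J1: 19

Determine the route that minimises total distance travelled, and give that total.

Minimum total distance: 44 m.

HQ→H1→R7→N2→J1→HQ: 7+11+5+19+21 = 63
HQ→H1→R7→J1→N2→HQ: 7+11+15+19+3 = 55
HQ→H1→N2→R7→J1→HQ: 7+6+5+15+21 = 54
HQ→H1→N2→J1→R7→HQ: 7+6+19+15+8 = 55
HQ→H1→J1→R7→N2→HQ: 7+14+15+5+3 = 44
HQ→H1→J1→N2→R7→HQ: 7+14+19+5+8 = 53
HQ→R7→H1→N2→J1→HQ: 8+11+6+19+21 = 65
HQ→R7→H1→J1→N2→HQ: 8+11+14+19+3 = 55
HQ→R7→N2→H1→J1→HQ: 8+5+6+14+21 = 54
HQ→R7→J1→H1→N2→HQ: 8+15+14+6+3 = 46
HQ→N2→H1→R7→J1→HQ: 3+6+11+15+21 = 56
HQ→N2→R7→H1→J1→HQ: 3+5+11+14+21 = 54
The minimum is 44.
One optimal route: HQ → H1 → J1 → R7 → N2 → HQ (or its reverse).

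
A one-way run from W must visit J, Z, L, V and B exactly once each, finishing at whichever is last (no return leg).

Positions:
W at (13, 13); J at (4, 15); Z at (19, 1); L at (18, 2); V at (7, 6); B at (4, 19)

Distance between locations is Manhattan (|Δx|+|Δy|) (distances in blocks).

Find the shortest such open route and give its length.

Shortest open route: 48 blocks.

There are 5! = 120 possible orderings.
W → J → Z → L → V → B: 11+29+2+15+16 = 73
W → J → Z → L → B → V: 11+29+2+31+16 = 89
W → J → Z → V → L → B: 11+29+17+15+31 = 103
W → J → Z → V → B → L: 11+29+17+16+31 = 104
W → J → Z → B → L → V: 11+29+33+31+15 = 119
W → J → Z → B → V → L: 11+29+33+16+15 = 104
W → J → L → Z → V → B: 11+27+2+17+16 = 73
W → J → L → Z → B → V: 11+27+2+33+16 = 89
W → J → L → V → Z → B: 11+27+15+17+33 = 103
W → J → L → V → B → Z: 11+27+15+16+33 = 102
W → J → L → B → Z → V: 11+27+31+33+17 = 119
W → J → L → B → V → Z: 11+27+31+16+17 = 102
W → J → V → Z → L → B: 11+12+17+2+31 = 73
W → J → V → Z → B → L: 11+12+17+33+31 = 104
… (106 more)
W → J → B → V → L → Z: 11+4+16+15+2 = 48  ← best
The minimum is 48.
One shortest path: W → J → B → V → L → Z.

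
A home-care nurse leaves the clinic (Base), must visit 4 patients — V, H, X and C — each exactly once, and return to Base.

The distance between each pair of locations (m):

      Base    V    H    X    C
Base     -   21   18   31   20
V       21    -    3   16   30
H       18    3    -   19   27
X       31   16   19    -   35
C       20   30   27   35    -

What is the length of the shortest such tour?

92 m — the shortest possible round trip.

With 4 stops there are 4!/2 = 12 distinct round trips (a route and its reverse cost the same).
Base → V → H → X → C → Base: 21+3+19+35+20 = 98
Base → V → H → C → X → Base: 21+3+27+35+31 = 117
Base → V → X → H → C → Base: 21+16+19+27+20 = 103
Base → V → X → C → H → Base: 21+16+35+27+18 = 117
Base → V → C → H → X → Base: 21+30+27+19+31 = 128
Base → V → C → X → H → Base: 21+30+35+19+18 = 123
Base → H → V → X → C → Base: 18+3+16+35+20 = 92
Base → H → V → C → X → Base: 18+3+30+35+31 = 117
Base → H → X → V → C → Base: 18+19+16+30+20 = 103
Base → H → C → V → X → Base: 18+27+30+16+31 = 122
Base → X → V → H → C → Base: 31+16+3+27+20 = 97
Base → X → H → V → C → Base: 31+19+3+30+20 = 103
The minimum is 92.
One optimal route: Base → H → V → X → C → Base (or its reverse).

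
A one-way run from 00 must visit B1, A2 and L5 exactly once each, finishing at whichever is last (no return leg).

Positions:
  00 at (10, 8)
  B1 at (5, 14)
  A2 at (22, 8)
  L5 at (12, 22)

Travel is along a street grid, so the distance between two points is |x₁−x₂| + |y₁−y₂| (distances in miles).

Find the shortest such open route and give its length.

Shortest open route: 50 miles.

There are 3! = 6 possible orderings.
00→B1→A2→L5: 11+23+24 = 58
00→B1→L5→A2: 11+15+24 = 50
00→A2→B1→L5: 12+23+15 = 50
00→A2→L5→B1: 12+24+15 = 51
00→L5→B1→A2: 16+15+23 = 54
00→L5→A2→B1: 16+24+23 = 63
The minimum is 50.
One shortest path: 00 → B1 → L5 → A2.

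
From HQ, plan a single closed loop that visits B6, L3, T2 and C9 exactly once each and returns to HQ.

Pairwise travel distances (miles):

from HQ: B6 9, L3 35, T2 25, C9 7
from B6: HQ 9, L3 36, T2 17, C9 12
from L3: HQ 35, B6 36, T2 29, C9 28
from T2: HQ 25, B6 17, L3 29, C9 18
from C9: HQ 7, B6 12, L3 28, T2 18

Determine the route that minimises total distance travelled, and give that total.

There are 12 distinct closed tours to check (reversals are equivalent).
HQ - B6 - L3 - T2 - C9 - HQ: 9+36+29+18+7 = 99
HQ - B6 - L3 - C9 - T2 - HQ: 9+36+28+18+25 = 116
HQ - B6 - T2 - L3 - C9 - HQ: 9+17+29+28+7 = 90
HQ - B6 - T2 - C9 - L3 - HQ: 9+17+18+28+35 = 107
HQ - B6 - C9 - L3 - T2 - HQ: 9+12+28+29+25 = 103
HQ - B6 - C9 - T2 - L3 - HQ: 9+12+18+29+35 = 103
HQ - L3 - B6 - T2 - C9 - HQ: 35+36+17+18+7 = 113
HQ - L3 - B6 - C9 - T2 - HQ: 35+36+12+18+25 = 126
HQ - L3 - T2 - B6 - C9 - HQ: 35+29+17+12+7 = 100
HQ - L3 - C9 - B6 - T2 - HQ: 35+28+12+17+25 = 117
HQ - T2 - B6 - L3 - C9 - HQ: 25+17+36+28+7 = 113
HQ - T2 - L3 - B6 - C9 - HQ: 25+29+36+12+7 = 109
The minimum is 90.
One optimal route: HQ → B6 → T2 → L3 → C9 → HQ (or its reverse).

Minimum total distance: 90 miles.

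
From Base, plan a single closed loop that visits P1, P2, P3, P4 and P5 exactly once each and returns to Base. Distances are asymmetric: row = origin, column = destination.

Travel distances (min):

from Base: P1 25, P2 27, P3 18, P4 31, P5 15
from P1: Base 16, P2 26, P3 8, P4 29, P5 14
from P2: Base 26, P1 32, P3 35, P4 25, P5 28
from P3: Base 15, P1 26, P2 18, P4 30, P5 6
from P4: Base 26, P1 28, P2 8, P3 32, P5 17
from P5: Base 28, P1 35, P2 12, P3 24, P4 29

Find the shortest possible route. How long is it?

Base→P1→P2→P3→P4→P5→Base: 25+26+35+30+17+28 = 161
Base→P1→P2→P3→P5→P4→Base: 25+26+35+6+29+26 = 147
Base→P1→P2→P4→P3→P5→Base: 25+26+25+32+6+28 = 142
Base→P1→P2→P4→P5→P3→Base: 25+26+25+17+24+15 = 132
Base→P1→P2→P5→P3→P4→Base: 25+26+28+24+30+26 = 159
Base→P1→P2→P5→P4→P3→Base: 25+26+28+29+32+15 = 155
Base→P1→P3→P2→P4→P5→Base: 25+8+18+25+17+28 = 121
Base→P1→P3→P2→P5→P4→Base: 25+8+18+28+29+26 = 134
Base→P1→P3→P4→P2→P5→Base: 25+8+30+8+28+28 = 127
Base→P1→P3→P4→P5→P2→Base: 25+8+30+17+12+26 = 118
Base→P1→P3→P5→P2→P4→Base: 25+8+6+12+25+26 = 102
Base→P1→P3→P5→P4→P2→Base: 25+8+6+29+8+26 = 102
Base→P1→P4→P2→P3→P5→Base: 25+29+8+35+6+28 = 131
Base→P1→P4→P2→P5→P3→Base: 25+29+8+28+24+15 = 129
… (106 more)
The minimum is 102.
One optimal route: Base → P1 → P3 → P5 → P2 → P4 → Base.

Shortest round trip = 102 min.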